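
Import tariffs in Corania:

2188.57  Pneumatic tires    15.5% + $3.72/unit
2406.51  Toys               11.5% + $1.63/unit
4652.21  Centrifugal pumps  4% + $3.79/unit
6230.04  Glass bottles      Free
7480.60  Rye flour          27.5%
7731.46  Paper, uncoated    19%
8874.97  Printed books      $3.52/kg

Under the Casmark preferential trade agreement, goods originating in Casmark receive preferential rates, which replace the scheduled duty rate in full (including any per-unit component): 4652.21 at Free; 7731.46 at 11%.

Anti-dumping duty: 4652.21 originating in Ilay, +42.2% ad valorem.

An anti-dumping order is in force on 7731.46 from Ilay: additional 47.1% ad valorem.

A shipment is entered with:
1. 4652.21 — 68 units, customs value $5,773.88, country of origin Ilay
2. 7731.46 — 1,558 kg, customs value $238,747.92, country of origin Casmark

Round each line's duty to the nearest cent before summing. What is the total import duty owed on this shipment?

Line 1 (4652.21, Ilay, 68 units, $5,773.88):
Base rate for 4652.21 is 4% + $3.79/unit.
4652.21 has an FTA preferential rate, but origin Ilay is not Casmark; base rate stands.
Additional duty on 4652.21 from Ilay: +42.2%. Applied ad valorem rate: 4% + 42.2% = 46.2%.
Duty = $5,773.88 × 46.2% + 68 × $3.79 = $2,925.25.
Line 2 (7731.46, Casmark, 1,558 kg, $238,747.92):
Base rate for 7731.46 is 19%.
Origin Casmark qualifies under the Corania–Casmark agreement and 7731.46 is covered: preferential rate 11% applies instead.
The additional-duty order on 7731.46 targets Ilay, not Casmark; it does not apply.
Duty = $238,747.92 × 11% = $26,262.27.
Total = $2,925.25 + $26,262.27 = $29,187.52.

$29,187.52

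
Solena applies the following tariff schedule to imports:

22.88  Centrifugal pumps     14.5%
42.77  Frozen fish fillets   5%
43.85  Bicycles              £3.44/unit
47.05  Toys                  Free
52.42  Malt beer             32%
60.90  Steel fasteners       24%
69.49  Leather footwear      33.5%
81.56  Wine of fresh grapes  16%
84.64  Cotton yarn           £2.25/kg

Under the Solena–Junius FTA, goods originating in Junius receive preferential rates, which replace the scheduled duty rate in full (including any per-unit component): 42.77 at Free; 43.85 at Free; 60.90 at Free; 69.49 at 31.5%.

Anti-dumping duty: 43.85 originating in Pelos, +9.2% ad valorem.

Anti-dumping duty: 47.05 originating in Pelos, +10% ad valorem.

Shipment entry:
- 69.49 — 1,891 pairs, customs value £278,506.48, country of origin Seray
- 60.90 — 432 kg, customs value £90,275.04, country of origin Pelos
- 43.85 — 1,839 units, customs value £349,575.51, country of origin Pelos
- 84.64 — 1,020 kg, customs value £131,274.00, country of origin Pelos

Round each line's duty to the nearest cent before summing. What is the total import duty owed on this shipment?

£155,747.79

Line 1 (69.49, Seray, 1,891 pairs, £278,506.48):
Base rate for 69.49 is 33.5%.
69.49 has an FTA preferential rate, but origin Seray is not Junius; base rate stands.
Duty = £278,506.48 × 33.5% = £93,299.67.
Line 2 (60.90, Pelos, 432 kg, £90,275.04):
Base rate for 60.90 is 24%.
60.90 has an FTA preferential rate, but origin Pelos is not Junius; base rate stands.
Duty = £90,275.04 × 24% = £21,666.01.
Line 3 (43.85, Pelos, 1,839 units, £349,575.51):
Base rate for 43.85 is £3.44/unit.
43.85 has an FTA preferential rate, but origin Pelos is not Junius; base rate stands.
Additional duty on 43.85 from Pelos: +9.2% ad valorem. Applied ad valorem rate = 9.2%.
Duty = £349,575.51 × 9.2% + 1,839 × £3.44 = £38,487.11.
Line 4 (84.64, Pelos, 1,020 kg, £131,274.00):
Base rate for 84.64 is £2.25/kg.
Duty = 1,020 × £2.25 = £2,295.00.
Total = £93,299.67 + £21,666.01 + £38,487.11 + £2,295.00 = £155,747.79.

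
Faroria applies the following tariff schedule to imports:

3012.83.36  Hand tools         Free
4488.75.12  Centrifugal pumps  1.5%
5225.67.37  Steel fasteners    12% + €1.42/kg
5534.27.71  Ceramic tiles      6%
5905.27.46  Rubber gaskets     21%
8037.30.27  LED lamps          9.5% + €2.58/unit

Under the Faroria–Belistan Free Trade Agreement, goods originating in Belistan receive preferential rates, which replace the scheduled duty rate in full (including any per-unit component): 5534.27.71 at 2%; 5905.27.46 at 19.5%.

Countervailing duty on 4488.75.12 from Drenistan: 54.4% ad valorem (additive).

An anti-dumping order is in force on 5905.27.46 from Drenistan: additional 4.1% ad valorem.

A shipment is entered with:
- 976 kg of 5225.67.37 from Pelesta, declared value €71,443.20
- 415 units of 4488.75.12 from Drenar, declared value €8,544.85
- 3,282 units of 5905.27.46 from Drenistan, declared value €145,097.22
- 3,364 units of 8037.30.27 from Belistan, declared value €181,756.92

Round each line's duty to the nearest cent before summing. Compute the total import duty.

€72,452.70

Line 1 (5225.67.37, Pelesta, 976 kg, €71,443.20):
Base rate for 5225.67.37 is 12% + €1.42/kg.
Duty = €71,443.20 × 12% + 976 × €1.42 = €9,959.10.
Line 2 (4488.75.12, Drenar, 415 units, €8,544.85):
Base rate for 4488.75.12 is 1.5%.
The additional-duty order on 4488.75.12 targets Drenistan, not Drenar; it does not apply.
Duty = €8,544.85 × 1.5% = €128.17.
Line 3 (5905.27.46, Drenistan, 3,282 units, €145,097.22):
Base rate for 5905.27.46 is 21%.
5905.27.46 has an FTA preferential rate, but origin Drenistan is not Belistan; base rate stands.
Additional duty on 5905.27.46 from Drenistan: +4.1%. Applied ad valorem rate: 21% + 4.1% = 25.1%.
Duty = €145,097.22 × 25.1% = €36,419.40.
Line 4 (8037.30.27, Belistan, 3,364 units, €181,756.92):
Base rate for 8037.30.27 is 9.5% + €2.58/unit.
Origin Belistan is the FTA partner but 8037.30.27 is not on the preference list; base rate stands.
Duty = €181,756.92 × 9.5% + 3,364 × €2.58 = €25,946.03.
Total = €9,959.10 + €128.17 + €36,419.40 + €25,946.03 = €72,452.70.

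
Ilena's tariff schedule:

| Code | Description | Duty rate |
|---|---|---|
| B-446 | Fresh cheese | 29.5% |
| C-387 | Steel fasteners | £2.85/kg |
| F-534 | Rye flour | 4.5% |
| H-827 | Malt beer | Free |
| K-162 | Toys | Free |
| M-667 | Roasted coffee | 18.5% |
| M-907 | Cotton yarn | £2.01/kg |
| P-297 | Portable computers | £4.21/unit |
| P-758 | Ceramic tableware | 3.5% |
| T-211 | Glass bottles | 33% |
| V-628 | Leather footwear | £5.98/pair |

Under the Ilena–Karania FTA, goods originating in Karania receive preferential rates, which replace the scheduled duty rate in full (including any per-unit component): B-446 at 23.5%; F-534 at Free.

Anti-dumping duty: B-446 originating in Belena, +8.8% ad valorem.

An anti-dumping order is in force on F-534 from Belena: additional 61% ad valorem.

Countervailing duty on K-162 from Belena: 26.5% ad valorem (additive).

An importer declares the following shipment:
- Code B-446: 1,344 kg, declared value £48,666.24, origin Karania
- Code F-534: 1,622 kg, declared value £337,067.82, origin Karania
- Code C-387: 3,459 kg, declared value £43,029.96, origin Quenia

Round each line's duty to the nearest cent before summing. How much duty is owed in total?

£21,294.72

Line 1 (B-446, Karania, 1,344 kg, £48,666.24):
Base rate for B-446 is 29.5%.
Origin Karania qualifies under the Ilena–Karania agreement and B-446 is covered: preferential rate 23.5% applies instead.
The additional-duty order on B-446 targets Belena, not Karania; it does not apply.
Duty = £48,666.24 × 23.5% = £11,436.57.
Line 2 (F-534, Karania, 1,622 kg, £337,067.82):
Base rate for F-534 is 4.5%.
Origin Karania qualifies under the Ilena–Karania agreement and F-534 is covered: preferential rate Free applies instead.
The additional-duty order on F-534 targets Belena, not Karania; it does not apply.
Duty = £337,067.82 × 0% = £0.00.
Line 3 (C-387, Quenia, 3,459 kg, £43,029.96):
Base rate for C-387 is £2.85/kg.
Duty = 3,459 × £2.85 = £9,858.15.
Total = £11,436.57 + £0.00 + £9,858.15 = £21,294.72.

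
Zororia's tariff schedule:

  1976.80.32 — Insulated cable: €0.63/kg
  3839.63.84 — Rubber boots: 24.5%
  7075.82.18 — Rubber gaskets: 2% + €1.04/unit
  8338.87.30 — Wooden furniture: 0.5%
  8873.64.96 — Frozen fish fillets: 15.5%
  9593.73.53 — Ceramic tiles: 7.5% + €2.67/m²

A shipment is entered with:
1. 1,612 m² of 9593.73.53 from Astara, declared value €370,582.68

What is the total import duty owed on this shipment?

Line 1 (9593.73.53, Astara, 1,612 m², €370,582.68):
Base rate for 9593.73.53 is 7.5% + €2.67/m².
Duty = €370,582.68 × 7.5% + 1,612 × €2.67 = €32,097.74.

€32,097.74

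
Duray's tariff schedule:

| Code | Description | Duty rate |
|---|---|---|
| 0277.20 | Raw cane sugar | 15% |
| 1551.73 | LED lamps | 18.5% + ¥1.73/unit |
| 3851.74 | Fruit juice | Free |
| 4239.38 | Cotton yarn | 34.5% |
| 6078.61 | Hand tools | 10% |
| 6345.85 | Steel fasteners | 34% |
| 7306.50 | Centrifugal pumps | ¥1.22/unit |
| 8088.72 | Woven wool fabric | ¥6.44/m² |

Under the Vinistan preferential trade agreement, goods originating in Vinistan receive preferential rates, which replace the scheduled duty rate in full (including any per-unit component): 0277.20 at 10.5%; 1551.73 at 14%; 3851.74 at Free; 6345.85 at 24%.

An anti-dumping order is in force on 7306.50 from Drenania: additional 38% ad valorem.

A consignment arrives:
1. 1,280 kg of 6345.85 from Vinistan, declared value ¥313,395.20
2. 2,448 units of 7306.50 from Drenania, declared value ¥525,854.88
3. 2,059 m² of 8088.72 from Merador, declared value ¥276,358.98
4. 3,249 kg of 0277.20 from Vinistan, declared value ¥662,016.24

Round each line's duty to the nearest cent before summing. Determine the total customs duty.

¥360,797.93

Line 1 (6345.85, Vinistan, 1,280 kg, ¥313,395.20):
Base rate for 6345.85 is 34%.
Origin Vinistan qualifies under the Duray–Vinistan agreement and 6345.85 is covered: preferential rate 24% applies instead.
Duty = ¥313,395.20 × 24% = ¥75,214.85.
Line 2 (7306.50, Drenania, 2,448 units, ¥525,854.88):
Base rate for 7306.50 is ¥1.22/unit.
Additional duty on 7306.50 from Drenania: +38% ad valorem. Applied ad valorem rate = 38%.
Duty = ¥525,854.88 × 38% + 2,448 × ¥1.22 = ¥202,811.41.
Line 3 (8088.72, Merador, 2,059 m², ¥276,358.98):
Base rate for 8088.72 is ¥6.44/m².
Duty = 2,059 × ¥6.44 = ¥13,259.96.
Line 4 (0277.20, Vinistan, 3,249 kg, ¥662,016.24):
Base rate for 0277.20 is 15%.
Origin Vinistan qualifies under the Duray–Vinistan agreement and 0277.20 is covered: preferential rate 10.5% applies instead.
Duty = ¥662,016.24 × 10.5% = ¥69,511.71.
Total = ¥75,214.85 + ¥202,811.41 + ¥13,259.96 + ¥69,511.71 = ¥360,797.93.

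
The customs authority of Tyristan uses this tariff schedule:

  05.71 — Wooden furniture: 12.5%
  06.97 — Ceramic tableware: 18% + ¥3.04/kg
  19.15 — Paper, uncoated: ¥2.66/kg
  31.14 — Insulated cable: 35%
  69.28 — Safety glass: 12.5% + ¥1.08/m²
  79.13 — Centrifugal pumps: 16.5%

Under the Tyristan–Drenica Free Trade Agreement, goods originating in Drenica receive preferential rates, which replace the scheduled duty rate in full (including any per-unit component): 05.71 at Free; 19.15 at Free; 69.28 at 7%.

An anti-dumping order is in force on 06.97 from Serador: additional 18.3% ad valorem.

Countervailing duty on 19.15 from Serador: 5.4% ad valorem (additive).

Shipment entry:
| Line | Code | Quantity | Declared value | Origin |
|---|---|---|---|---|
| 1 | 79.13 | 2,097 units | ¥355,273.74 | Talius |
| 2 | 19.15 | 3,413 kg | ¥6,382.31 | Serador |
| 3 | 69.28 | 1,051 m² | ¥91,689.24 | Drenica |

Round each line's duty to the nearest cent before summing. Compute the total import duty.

Line 1 (79.13, Talius, 2,097 units, ¥355,273.74):
Base rate for 79.13 is 16.5%.
Duty = ¥355,273.74 × 16.5% = ¥58,620.17.
Line 2 (19.15, Serador, 3,413 kg, ¥6,382.31):
Base rate for 19.15 is ¥2.66/kg.
19.15 has an FTA preferential rate, but origin Serador is not Drenica; base rate stands.
Additional duty on 19.15 from Serador: +5.4% ad valorem. Applied ad valorem rate = 5.4%.
Duty = ¥6,382.31 × 5.4% + 3,413 × ¥2.66 = ¥9,423.22.
Line 3 (69.28, Drenica, 1,051 m², ¥91,689.24):
Base rate for 69.28 is 12.5% + ¥1.08/m².
Origin Drenica qualifies under the Tyristan–Drenica agreement and 69.28 is covered: preferential rate 7% applies instead.
Duty = ¥91,689.24 × 7% = ¥6,418.25.
Total = ¥58,620.17 + ¥9,423.22 + ¥6,418.25 = ¥74,461.64.

¥74,461.64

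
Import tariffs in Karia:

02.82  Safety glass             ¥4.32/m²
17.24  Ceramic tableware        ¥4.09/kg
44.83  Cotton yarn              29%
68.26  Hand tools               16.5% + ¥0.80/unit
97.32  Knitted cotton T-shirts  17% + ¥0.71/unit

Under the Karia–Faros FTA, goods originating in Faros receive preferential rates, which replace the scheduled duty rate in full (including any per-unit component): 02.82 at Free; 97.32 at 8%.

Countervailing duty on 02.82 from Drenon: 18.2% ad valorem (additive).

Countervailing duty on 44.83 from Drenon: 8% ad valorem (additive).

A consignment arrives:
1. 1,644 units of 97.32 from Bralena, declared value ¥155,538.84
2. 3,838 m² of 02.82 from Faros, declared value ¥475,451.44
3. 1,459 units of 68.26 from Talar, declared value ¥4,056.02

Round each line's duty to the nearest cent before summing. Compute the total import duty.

¥29,445.28

Line 1 (97.32, Bralena, 1,644 units, ¥155,538.84):
Base rate for 97.32 is 17% + ¥0.71/unit.
97.32 has an FTA preferential rate, but origin Bralena is not Faros; base rate stands.
Duty = ¥155,538.84 × 17% + 1,644 × ¥0.71 = ¥27,608.84.
Line 2 (02.82, Faros, 3,838 m², ¥475,451.44):
Base rate for 02.82 is ¥4.32/m².
Origin Faros qualifies under the Karia–Faros agreement and 02.82 is covered: preferential rate Free applies instead.
The additional-duty order on 02.82 targets Drenon, not Faros; it does not apply.
Duty = ¥475,451.44 × 0% = ¥0.00.
Line 3 (68.26, Talar, 1,459 units, ¥4,056.02):
Base rate for 68.26 is 16.5% + ¥0.80/unit.
Duty = ¥4,056.02 × 16.5% + 1,459 × ¥0.80 = ¥1,836.44.
Total = ¥27,608.84 + ¥0.00 + ¥1,836.44 = ¥29,445.28.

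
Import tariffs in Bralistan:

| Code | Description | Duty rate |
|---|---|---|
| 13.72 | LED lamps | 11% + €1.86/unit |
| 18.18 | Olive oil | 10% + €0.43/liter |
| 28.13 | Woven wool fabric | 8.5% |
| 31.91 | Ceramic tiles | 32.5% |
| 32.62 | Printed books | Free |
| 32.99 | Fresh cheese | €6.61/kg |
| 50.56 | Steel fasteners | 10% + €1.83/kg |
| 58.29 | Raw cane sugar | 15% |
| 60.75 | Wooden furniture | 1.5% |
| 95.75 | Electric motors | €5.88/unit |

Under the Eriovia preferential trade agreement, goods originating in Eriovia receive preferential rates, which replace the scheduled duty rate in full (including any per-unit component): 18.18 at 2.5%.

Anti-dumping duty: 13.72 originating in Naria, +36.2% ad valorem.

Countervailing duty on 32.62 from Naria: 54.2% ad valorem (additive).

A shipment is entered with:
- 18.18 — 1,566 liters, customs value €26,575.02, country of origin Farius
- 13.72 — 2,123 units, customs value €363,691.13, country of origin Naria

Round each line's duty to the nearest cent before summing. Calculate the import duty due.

€178,941.87

Line 1 (18.18, Farius, 1,566 liters, €26,575.02):
Base rate for 18.18 is 10% + €0.43/liter.
18.18 has an FTA preferential rate, but origin Farius is not Eriovia; base rate stands.
Duty = €26,575.02 × 10% + 1,566 × €0.43 = €3,330.88.
Line 2 (13.72, Naria, 2,123 units, €363,691.13):
Base rate for 13.72 is 11% + €1.86/unit.
Additional duty on 13.72 from Naria: +36.2%. Applied ad valorem rate: 11% + 36.2% = 47.2%.
Duty = €363,691.13 × 47.2% + 2,123 × €1.86 = €175,610.99.
Total = €3,330.88 + €175,610.99 = €178,941.87.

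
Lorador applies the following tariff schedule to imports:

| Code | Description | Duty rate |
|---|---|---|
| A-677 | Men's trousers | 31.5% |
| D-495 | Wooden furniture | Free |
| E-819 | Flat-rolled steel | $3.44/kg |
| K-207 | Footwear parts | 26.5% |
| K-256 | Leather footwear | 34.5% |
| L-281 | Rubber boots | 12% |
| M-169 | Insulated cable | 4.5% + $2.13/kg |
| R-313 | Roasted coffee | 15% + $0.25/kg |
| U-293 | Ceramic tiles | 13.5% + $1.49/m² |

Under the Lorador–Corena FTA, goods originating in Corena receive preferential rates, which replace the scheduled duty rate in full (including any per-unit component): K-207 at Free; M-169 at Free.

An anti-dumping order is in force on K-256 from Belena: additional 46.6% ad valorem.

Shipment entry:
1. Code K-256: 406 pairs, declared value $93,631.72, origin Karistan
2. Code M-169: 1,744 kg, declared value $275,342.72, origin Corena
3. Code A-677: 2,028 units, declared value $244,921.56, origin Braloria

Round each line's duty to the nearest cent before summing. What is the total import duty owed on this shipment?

$109,453.23

Line 1 (K-256, Karistan, 406 pairs, $93,631.72):
Base rate for K-256 is 34.5%.
The additional-duty order on K-256 targets Belena, not Karistan; it does not apply.
Duty = $93,631.72 × 34.5% = $32,302.94.
Line 2 (M-169, Corena, 1,744 kg, $275,342.72):
Base rate for M-169 is 4.5% + $2.13/kg.
Origin Corena qualifies under the Lorador–Corena agreement and M-169 is covered: preferential rate Free applies instead.
Duty = $275,342.72 × 0% = $0.00.
Line 3 (A-677, Braloria, 2,028 units, $244,921.56):
Base rate for A-677 is 31.5%.
Duty = $244,921.56 × 31.5% = $77,150.29.
Total = $32,302.94 + $0.00 + $77,150.29 = $109,453.23.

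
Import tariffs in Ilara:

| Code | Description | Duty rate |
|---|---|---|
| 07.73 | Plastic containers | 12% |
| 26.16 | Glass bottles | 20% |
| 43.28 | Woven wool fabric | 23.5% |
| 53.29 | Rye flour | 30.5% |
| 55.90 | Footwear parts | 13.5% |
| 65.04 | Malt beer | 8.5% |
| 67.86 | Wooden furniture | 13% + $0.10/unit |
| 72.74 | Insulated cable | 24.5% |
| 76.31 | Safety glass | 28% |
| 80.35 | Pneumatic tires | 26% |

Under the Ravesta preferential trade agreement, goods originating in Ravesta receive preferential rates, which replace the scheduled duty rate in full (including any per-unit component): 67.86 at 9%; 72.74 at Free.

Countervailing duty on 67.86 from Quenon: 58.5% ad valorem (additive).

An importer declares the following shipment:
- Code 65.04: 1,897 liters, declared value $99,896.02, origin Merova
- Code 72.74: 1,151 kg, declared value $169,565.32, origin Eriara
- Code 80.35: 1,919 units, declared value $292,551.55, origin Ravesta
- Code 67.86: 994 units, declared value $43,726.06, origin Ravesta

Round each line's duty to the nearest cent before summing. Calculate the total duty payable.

$130,033.41

Line 1 (65.04, Merova, 1,897 liters, $99,896.02):
Base rate for 65.04 is 8.5%.
Duty = $99,896.02 × 8.5% = $8,491.16.
Line 2 (72.74, Eriara, 1,151 kg, $169,565.32):
Base rate for 72.74 is 24.5%.
72.74 has an FTA preferential rate, but origin Eriara is not Ravesta; base rate stands.
Duty = $169,565.32 × 24.5% = $41,543.50.
Line 3 (80.35, Ravesta, 1,919 units, $292,551.55):
Base rate for 80.35 is 26%.
Origin Ravesta is the FTA partner but 80.35 is not on the preference list; base rate stands.
Duty = $292,551.55 × 26% = $76,063.40.
Line 4 (67.86, Ravesta, 994 units, $43,726.06):
Base rate for 67.86 is 13% + $0.10/unit.
Origin Ravesta qualifies under the Ilara–Ravesta agreement and 67.86 is covered: preferential rate 9% applies instead.
The additional-duty order on 67.86 targets Quenon, not Ravesta; it does not apply.
Duty = $43,726.06 × 9% = $3,935.35.
Total = $8,491.16 + $41,543.50 + $76,063.40 + $3,935.35 = $130,033.41.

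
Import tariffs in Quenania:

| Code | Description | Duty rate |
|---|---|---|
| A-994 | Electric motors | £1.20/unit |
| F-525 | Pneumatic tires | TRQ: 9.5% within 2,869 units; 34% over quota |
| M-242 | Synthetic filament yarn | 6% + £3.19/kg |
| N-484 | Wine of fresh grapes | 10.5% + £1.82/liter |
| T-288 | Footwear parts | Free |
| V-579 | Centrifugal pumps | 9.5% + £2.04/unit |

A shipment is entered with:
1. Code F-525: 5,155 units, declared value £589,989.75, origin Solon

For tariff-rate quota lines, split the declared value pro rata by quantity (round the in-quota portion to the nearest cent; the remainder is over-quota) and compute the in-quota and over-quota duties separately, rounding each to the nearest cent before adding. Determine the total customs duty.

£120,149.04

Line 1 (F-525, Solon, 5,155 units, £589,989.75):
Code F-525 is under a tariff-rate quota (threshold 2,869 units). In-quota: 2,869 units at 9.5%; over-quota: 2,286 units at 34%.
Pro-rata value split: in-quota = £589,989.75 × 2,869/5,155 = £328,357.05; over-quota = £589,989.75 − £328,357.05 = £261,632.70.
In-quota duty = £328,357.05 × 9.5% = £31,193.92. Over-quota duty = £261,632.70 × 34% = £88,955.12.
Line duty = £31,193.92 + £88,955.12 = £120,149.04.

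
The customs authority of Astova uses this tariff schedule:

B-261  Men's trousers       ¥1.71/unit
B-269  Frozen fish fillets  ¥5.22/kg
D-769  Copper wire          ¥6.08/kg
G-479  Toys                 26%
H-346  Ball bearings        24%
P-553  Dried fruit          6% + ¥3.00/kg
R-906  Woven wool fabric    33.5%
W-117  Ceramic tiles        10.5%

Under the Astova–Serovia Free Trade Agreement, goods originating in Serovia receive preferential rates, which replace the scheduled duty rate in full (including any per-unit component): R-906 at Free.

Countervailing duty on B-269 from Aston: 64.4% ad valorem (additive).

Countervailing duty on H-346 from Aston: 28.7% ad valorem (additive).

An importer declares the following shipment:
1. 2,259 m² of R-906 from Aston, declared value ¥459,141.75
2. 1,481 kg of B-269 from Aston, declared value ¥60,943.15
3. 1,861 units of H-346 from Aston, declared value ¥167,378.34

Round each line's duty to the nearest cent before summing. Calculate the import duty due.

Line 1 (R-906, Aston, 2,259 m², ¥459,141.75):
Base rate for R-906 is 33.5%.
R-906 has an FTA preferential rate, but origin Aston is not Serovia; base rate stands.
Duty = ¥459,141.75 × 33.5% = ¥153,812.49.
Line 2 (B-269, Aston, 1,481 kg, ¥60,943.15):
Base rate for B-269 is ¥5.22/kg.
Additional duty on B-269 from Aston: +64.4% ad valorem. Applied ad valorem rate = 64.4%.
Duty = ¥60,943.15 × 64.4% + 1,481 × ¥5.22 = ¥46,978.21.
Line 3 (H-346, Aston, 1,861 units, ¥167,378.34):
Base rate for H-346 is 24%.
Additional duty on H-346 from Aston: +28.7%. Applied ad valorem rate: 24% + 28.7% = 52.7%.
Duty = ¥167,378.34 × 52.7% = ¥88,208.39.
Total = ¥153,812.49 + ¥46,978.21 + ¥88,208.39 = ¥288,999.09.

¥288,999.09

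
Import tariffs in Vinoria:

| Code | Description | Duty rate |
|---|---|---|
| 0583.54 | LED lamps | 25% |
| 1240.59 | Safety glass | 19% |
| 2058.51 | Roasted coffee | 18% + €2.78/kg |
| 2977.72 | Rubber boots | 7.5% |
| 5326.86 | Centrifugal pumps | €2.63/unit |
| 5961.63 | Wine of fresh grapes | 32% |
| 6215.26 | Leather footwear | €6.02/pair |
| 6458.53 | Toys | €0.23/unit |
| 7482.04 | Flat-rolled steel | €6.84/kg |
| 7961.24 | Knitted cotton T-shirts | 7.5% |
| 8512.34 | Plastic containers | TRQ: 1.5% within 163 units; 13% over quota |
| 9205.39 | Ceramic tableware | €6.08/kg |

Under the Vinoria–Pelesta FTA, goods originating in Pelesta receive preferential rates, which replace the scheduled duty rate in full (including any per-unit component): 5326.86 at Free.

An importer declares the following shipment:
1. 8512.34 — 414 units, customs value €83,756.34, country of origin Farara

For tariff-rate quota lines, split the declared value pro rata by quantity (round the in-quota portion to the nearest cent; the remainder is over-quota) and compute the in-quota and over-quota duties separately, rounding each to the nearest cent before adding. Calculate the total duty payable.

€7,096.03

Line 1 (8512.34, Farara, 414 units, €83,756.34):
Code 8512.34 is under a tariff-rate quota (threshold 163 units). In-quota: 163 units at 1.5%; over-quota: 251 units at 13%.
Pro-rata value split: in-quota = €83,756.34 × 163/414 = €32,976.53; over-quota = €83,756.34 − €32,976.53 = €50,779.81.
In-quota duty = €32,976.53 × 1.5% = €494.65. Over-quota duty = €50,779.81 × 13% = €6,601.38.
Line duty = €494.65 + €6,601.38 = €7,096.03.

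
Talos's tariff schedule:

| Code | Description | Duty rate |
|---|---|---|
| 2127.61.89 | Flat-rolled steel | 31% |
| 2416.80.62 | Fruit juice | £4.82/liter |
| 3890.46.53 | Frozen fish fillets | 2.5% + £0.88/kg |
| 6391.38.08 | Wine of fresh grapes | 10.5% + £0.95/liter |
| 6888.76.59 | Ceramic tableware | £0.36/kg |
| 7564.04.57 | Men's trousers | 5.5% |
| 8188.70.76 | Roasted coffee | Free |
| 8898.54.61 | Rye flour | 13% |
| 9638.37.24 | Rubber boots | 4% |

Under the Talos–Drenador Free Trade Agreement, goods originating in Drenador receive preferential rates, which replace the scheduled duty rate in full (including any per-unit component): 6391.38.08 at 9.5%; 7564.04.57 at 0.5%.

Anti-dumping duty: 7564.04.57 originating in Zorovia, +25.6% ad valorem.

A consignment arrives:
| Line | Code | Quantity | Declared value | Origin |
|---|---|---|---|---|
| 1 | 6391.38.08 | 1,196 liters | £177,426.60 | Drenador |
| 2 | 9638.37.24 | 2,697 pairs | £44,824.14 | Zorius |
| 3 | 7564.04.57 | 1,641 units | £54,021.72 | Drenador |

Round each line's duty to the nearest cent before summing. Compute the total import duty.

Line 1 (6391.38.08, Drenador, 1,196 liters, £177,426.60):
Base rate for 6391.38.08 is 10.5% + £0.95/liter.
Origin Drenador qualifies under the Talos–Drenador agreement and 6391.38.08 is covered: preferential rate 9.5% applies instead.
Duty = £177,426.60 × 9.5% = £16,855.53.
Line 2 (9638.37.24, Zorius, 2,697 pairs, £44,824.14):
Base rate for 9638.37.24 is 4%.
Duty = £44,824.14 × 4% = £1,792.97.
Line 3 (7564.04.57, Drenador, 1,641 units, £54,021.72):
Base rate for 7564.04.57 is 5.5%.
Origin Drenador qualifies under the Talos–Drenador agreement and 7564.04.57 is covered: preferential rate 0.5% applies instead.
The additional-duty order on 7564.04.57 targets Zorovia, not Drenador; it does not apply.
Duty = £54,021.72 × 0.5% = £270.11.
Total = £16,855.53 + £1,792.97 + £270.11 = £18,918.61.

£18,918.61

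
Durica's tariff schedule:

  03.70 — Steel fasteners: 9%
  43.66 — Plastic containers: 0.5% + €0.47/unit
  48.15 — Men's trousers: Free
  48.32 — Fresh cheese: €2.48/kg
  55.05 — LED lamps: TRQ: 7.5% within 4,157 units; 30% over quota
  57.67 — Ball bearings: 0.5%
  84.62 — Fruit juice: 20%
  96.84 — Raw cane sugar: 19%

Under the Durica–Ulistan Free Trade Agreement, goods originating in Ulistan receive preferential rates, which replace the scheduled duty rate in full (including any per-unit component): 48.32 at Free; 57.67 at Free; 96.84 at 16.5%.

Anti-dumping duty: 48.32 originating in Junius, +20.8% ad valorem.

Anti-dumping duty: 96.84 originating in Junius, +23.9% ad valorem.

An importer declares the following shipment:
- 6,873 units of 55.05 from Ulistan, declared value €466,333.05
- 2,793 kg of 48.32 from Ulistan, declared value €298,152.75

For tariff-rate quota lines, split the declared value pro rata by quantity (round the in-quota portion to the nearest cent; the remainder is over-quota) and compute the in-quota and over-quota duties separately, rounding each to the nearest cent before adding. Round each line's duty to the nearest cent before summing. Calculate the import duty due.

€76,438.11

Line 1 (55.05, Ulistan, 6,873 units, €466,333.05):
Code 55.05 is under a tariff-rate quota (threshold 4,157 units). In-quota: 4,157 units at 7.5%; over-quota: 2,716 units at 30%.
Pro-rata value split: in-quota = €466,333.05 × 4,157/6,873 = €282,052.45; over-quota = €466,333.05 − €282,052.45 = €184,280.60.
In-quota duty = €282,052.45 × 7.5% = €21,153.93. Over-quota duty = €184,280.60 × 30% = €55,284.18.
Line duty = €21,153.93 + €55,284.18 = €76,438.11.
Line 2 (48.32, Ulistan, 2,793 kg, €298,152.75):
Base rate for 48.32 is €2.48/kg.
Origin Ulistan qualifies under the Durica–Ulistan agreement and 48.32 is covered: preferential rate Free applies instead.
The additional-duty order on 48.32 targets Junius, not Ulistan; it does not apply.
Duty = €298,152.75 × 0% = €0.00.
Total = €76,438.11 + €0.00 = €76,438.11.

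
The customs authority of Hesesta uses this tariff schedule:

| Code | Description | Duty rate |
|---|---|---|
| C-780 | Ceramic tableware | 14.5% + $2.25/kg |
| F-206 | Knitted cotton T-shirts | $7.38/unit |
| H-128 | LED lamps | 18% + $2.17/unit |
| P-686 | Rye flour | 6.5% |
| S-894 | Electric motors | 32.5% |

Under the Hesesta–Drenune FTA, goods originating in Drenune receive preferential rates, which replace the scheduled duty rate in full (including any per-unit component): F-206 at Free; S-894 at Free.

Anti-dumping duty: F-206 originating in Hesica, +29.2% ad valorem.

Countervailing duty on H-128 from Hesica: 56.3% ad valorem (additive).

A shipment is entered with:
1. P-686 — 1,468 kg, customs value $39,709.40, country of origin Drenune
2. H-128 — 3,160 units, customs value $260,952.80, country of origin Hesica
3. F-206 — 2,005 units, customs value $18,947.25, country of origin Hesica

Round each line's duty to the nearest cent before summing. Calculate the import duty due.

$223,655.74

Line 1 (P-686, Drenune, 1,468 kg, $39,709.40):
Base rate for P-686 is 6.5%.
Origin Drenune is the FTA partner but P-686 is not on the preference list; base rate stands.
Duty = $39,709.40 × 6.5% = $2,581.11.
Line 2 (H-128, Hesica, 3,160 units, $260,952.80):
Base rate for H-128 is 18% + $2.17/unit.
Additional duty on H-128 from Hesica: +56.3%. Applied ad valorem rate: 18% + 56.3% = 74.3%.
Duty = $260,952.80 × 74.3% + 3,160 × $2.17 = $200,745.13.
Line 3 (F-206, Hesica, 2,005 units, $18,947.25):
Base rate for F-206 is $7.38/unit.
F-206 has an FTA preferential rate, but origin Hesica is not Drenune; base rate stands.
Additional duty on F-206 from Hesica: +29.2% ad valorem. Applied ad valorem rate = 29.2%.
Duty = $18,947.25 × 29.2% + 2,005 × $7.38 = $20,329.50.
Total = $2,581.11 + $200,745.13 + $20,329.50 = $223,655.74.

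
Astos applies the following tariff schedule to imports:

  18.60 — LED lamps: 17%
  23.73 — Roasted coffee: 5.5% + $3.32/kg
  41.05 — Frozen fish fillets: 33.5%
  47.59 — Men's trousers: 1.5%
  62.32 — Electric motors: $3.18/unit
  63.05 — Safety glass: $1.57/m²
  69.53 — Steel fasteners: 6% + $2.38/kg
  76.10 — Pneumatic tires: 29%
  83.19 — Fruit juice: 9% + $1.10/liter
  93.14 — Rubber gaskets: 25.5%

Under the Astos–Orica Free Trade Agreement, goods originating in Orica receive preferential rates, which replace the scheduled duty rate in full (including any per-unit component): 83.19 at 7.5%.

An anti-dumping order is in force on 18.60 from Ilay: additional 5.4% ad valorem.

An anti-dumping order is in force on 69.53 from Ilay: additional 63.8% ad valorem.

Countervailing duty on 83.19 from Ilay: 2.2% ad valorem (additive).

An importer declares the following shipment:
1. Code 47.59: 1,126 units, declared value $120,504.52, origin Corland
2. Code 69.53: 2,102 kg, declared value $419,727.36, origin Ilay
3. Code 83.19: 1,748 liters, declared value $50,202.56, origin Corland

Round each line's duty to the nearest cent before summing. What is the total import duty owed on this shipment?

Line 1 (47.59, Corland, 1,126 units, $120,504.52):
Base rate for 47.59 is 1.5%.
Duty = $120,504.52 × 1.5% = $1,807.57.
Line 2 (69.53, Ilay, 2,102 kg, $419,727.36):
Base rate for 69.53 is 6% + $2.38/kg.
Additional duty on 69.53 from Ilay: +63.8%. Applied ad valorem rate: 6% + 63.8% = 69.8%.
Duty = $419,727.36 × 69.8% + 2,102 × $2.38 = $297,972.46.
Line 3 (83.19, Corland, 1,748 liters, $50,202.56):
Base rate for 83.19 is 9% + $1.10/liter.
83.19 has an FTA preferential rate, but origin Corland is not Orica; base rate stands.
The additional-duty order on 83.19 targets Ilay, not Corland; it does not apply.
Duty = $50,202.56 × 9% + 1,748 × $1.10 = $6,441.03.
Total = $1,807.57 + $297,972.46 + $6,441.03 = $306,221.06.

$306,221.06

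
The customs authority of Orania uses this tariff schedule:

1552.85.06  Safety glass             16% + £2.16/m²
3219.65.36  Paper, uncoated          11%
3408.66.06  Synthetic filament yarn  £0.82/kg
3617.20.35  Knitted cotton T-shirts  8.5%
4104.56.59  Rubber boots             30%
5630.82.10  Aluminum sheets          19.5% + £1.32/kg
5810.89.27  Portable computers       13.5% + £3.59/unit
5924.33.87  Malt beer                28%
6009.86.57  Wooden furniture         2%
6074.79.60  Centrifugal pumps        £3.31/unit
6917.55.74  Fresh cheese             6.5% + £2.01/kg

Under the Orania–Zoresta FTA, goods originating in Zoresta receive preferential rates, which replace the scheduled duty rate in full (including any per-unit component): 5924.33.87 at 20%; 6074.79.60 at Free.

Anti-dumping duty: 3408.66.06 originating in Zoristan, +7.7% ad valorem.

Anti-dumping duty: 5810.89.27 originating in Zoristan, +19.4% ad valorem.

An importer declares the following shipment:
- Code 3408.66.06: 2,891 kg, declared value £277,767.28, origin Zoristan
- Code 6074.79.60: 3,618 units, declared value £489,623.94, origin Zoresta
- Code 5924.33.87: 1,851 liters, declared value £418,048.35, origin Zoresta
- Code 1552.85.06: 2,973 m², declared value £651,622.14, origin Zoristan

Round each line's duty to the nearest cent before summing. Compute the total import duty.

£218,049.59

Line 1 (3408.66.06, Zoristan, 2,891 kg, £277,767.28):
Base rate for 3408.66.06 is £0.82/kg.
Additional duty on 3408.66.06 from Zoristan: +7.7% ad valorem. Applied ad valorem rate = 7.7%.
Duty = £277,767.28 × 7.7% + 2,891 × £0.82 = £23,758.70.
Line 2 (6074.79.60, Zoresta, 3,618 units, £489,623.94):
Base rate for 6074.79.60 is £3.31/unit.
Origin Zoresta qualifies under the Orania–Zoresta agreement and 6074.79.60 is covered: preferential rate Free applies instead.
Duty = £489,623.94 × 0% = £0.00.
Line 3 (5924.33.87, Zoresta, 1,851 liters, £418,048.35):
Base rate for 5924.33.87 is 28%.
Origin Zoresta qualifies under the Orania–Zoresta agreement and 5924.33.87 is covered: preferential rate 20% applies instead.
Duty = £418,048.35 × 20% = £83,609.67.
Line 4 (1552.85.06, Zoristan, 2,973 m², £651,622.14):
Base rate for 1552.85.06 is 16% + £2.16/m².
Duty = £651,622.14 × 16% + 2,973 × £2.16 = £110,681.22.
Total = £23,758.70 + £0.00 + £83,609.67 + £110,681.22 = £218,049.59.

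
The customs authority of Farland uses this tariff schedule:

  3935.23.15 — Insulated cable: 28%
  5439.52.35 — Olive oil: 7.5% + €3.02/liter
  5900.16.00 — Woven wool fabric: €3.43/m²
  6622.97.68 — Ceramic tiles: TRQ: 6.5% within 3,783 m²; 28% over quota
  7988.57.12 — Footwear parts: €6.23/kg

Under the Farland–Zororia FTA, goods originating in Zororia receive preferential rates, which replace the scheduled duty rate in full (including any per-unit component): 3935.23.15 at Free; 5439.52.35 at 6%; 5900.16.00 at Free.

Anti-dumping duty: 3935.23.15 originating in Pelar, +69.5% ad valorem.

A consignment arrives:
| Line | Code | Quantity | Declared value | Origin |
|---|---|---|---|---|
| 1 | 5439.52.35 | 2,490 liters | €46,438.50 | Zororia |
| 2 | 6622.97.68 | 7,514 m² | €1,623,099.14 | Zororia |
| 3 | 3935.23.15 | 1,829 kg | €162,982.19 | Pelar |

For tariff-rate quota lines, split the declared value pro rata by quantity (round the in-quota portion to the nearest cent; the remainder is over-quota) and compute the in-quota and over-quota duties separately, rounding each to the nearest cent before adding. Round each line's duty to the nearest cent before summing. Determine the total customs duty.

Line 1 (5439.52.35, Zororia, 2,490 liters, €46,438.50):
Base rate for 5439.52.35 is 7.5% + €3.02/liter.
Origin Zororia qualifies under the Farland–Zororia agreement and 5439.52.35 is covered: preferential rate 6% applies instead.
Duty = €46,438.50 × 6% = €2,786.31.
Line 2 (6622.97.68, Zororia, 7,514 m², €1,623,099.14):
Code 6622.97.68 is under a tariff-rate quota (threshold 3,783 m²). In-quota: 3,783 m² at 6.5%; over-quota: 3,731 m² at 28%.
Pro-rata value split: in-quota = €1,623,099.14 × 3,783/7,514 = €817,165.83; over-quota = €1,623,099.14 − €817,165.83 = €805,933.31.
In-quota duty = €817,165.83 × 6.5% = €53,115.78. Over-quota duty = €805,933.31 × 28% = €225,661.33.
Line duty = €53,115.78 + €225,661.33 = €278,777.11.
Line 3 (3935.23.15, Pelar, 1,829 kg, €162,982.19):
Base rate for 3935.23.15 is 28%.
3935.23.15 has an FTA preferential rate, but origin Pelar is not Zororia; base rate stands.
Additional duty on 3935.23.15 from Pelar: +69.5%. Applied ad valorem rate: 28% + 69.5% = 97.5%.
Duty = €162,982.19 × 97.5% = €158,907.64.
Total = €2,786.31 + €278,777.11 + €158,907.64 = €440,471.06.

€440,471.06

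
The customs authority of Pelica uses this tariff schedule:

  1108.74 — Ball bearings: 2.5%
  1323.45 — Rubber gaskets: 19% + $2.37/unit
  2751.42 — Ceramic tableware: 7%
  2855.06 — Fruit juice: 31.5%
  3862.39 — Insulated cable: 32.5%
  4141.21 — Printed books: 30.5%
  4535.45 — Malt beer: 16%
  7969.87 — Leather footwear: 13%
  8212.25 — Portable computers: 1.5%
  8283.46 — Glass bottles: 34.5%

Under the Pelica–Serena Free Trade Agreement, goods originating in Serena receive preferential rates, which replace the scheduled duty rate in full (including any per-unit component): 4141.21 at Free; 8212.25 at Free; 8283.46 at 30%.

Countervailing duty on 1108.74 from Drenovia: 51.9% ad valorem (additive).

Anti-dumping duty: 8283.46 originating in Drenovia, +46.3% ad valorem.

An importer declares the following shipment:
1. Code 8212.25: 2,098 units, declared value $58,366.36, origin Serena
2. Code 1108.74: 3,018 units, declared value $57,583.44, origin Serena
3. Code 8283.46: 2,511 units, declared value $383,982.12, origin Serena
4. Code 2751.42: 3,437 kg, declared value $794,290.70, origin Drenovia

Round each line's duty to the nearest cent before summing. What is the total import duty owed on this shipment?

Line 1 (8212.25, Serena, 2,098 units, $58,366.36):
Base rate for 8212.25 is 1.5%.
Origin Serena qualifies under the Pelica–Serena agreement and 8212.25 is covered: preferential rate Free applies instead.
Duty = $58,366.36 × 0% = $0.00.
Line 2 (1108.74, Serena, 3,018 units, $57,583.44):
Base rate for 1108.74 is 2.5%.
Origin Serena is the FTA partner but 1108.74 is not on the preference list; base rate stands.
The additional-duty order on 1108.74 targets Drenovia, not Serena; it does not apply.
Duty = $57,583.44 × 2.5% = $1,439.59.
Line 3 (8283.46, Serena, 2,511 units, $383,982.12):
Base rate for 8283.46 is 34.5%.
Origin Serena qualifies under the Pelica–Serena agreement and 8283.46 is covered: preferential rate 30% applies instead.
The additional-duty order on 8283.46 targets Drenovia, not Serena; it does not apply.
Duty = $383,982.12 × 30% = $115,194.64.
Line 4 (2751.42, Drenovia, 3,437 kg, $794,290.70):
Base rate for 2751.42 is 7%.
Duty = $794,290.70 × 7% = $55,600.35.
Total = $0.00 + $1,439.59 + $115,194.64 + $55,600.35 = $172,234.58.

$172,234.58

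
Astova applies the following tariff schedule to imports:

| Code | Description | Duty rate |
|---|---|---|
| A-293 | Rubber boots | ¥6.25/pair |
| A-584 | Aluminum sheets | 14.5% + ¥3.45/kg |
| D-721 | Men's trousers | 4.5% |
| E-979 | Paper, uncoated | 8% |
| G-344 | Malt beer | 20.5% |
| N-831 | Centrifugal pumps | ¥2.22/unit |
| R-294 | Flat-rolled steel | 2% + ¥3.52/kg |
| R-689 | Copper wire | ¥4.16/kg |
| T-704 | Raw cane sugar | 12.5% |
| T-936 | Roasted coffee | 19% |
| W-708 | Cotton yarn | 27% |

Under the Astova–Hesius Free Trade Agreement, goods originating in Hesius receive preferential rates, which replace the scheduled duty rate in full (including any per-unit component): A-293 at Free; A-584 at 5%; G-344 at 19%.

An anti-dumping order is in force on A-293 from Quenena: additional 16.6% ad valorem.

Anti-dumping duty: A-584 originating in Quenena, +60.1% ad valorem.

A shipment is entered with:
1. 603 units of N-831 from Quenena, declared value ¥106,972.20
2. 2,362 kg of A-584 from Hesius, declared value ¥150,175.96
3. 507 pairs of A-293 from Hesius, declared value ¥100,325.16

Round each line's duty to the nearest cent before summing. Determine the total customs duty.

¥8,847.46

Line 1 (N-831, Quenena, 603 units, ¥106,972.20):
Base rate for N-831 is ¥2.22/unit.
Duty = 603 × ¥2.22 = ¥1,338.66.
Line 2 (A-584, Hesius, 2,362 kg, ¥150,175.96):
Base rate for A-584 is 14.5% + ¥3.45/kg.
Origin Hesius qualifies under the Astova–Hesius agreement and A-584 is covered: preferential rate 5% applies instead.
The additional-duty order on A-584 targets Quenena, not Hesius; it does not apply.
Duty = ¥150,175.96 × 5% = ¥7,508.80.
Line 3 (A-293, Hesius, 507 pairs, ¥100,325.16):
Base rate for A-293 is ¥6.25/pair.
Origin Hesius qualifies under the Astova–Hesius agreement and A-293 is covered: preferential rate Free applies instead.
The additional-duty order on A-293 targets Quenena, not Hesius; it does not apply.
Duty = ¥100,325.16 × 0% = ¥0.00.
Total = ¥1,338.66 + ¥7,508.80 + ¥0.00 = ¥8,847.46.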